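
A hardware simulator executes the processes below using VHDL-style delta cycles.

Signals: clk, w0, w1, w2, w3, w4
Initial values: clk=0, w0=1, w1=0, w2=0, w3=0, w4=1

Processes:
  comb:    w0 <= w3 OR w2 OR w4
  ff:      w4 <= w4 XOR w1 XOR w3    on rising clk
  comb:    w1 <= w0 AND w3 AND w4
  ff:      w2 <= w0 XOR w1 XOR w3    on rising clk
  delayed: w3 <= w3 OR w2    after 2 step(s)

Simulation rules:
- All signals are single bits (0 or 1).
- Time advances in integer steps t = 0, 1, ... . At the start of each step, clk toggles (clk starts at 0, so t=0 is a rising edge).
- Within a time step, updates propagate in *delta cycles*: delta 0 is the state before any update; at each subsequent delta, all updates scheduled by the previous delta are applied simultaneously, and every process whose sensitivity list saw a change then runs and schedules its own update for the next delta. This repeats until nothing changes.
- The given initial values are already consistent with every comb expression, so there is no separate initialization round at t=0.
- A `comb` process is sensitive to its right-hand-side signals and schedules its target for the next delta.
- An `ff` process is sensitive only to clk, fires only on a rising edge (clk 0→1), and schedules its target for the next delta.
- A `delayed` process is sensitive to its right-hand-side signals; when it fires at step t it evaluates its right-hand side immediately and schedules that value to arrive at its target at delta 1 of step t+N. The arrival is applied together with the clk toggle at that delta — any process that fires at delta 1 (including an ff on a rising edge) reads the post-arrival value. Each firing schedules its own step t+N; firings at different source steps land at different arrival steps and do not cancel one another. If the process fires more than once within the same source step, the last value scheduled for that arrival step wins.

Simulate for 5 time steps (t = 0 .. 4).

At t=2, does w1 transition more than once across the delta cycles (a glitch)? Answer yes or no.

t=0 Δ0: clk=0 w0=1 w3=0 w1=0 w2=0 w4=1
  Δ1: clk:0→1
  Δ2: w2:0→1
  (2Δ to stable)
t=1 Δ0: clk=1 w0=1 w3=0 w1=0 w2=1 w4=1
  Δ1: clk:1→0
  (1Δ to stable)
t=2 Δ0: clk=0 w0=1 w3=0 w1=0 w2=1 w4=1
  Δ1: clk:0→1, w3:0→1
  Δ2: w1:0→1, w2:1→0, w4:1→0
  Δ3: w1:1→0
  (3Δ to stable)
t=3 Δ0: clk=1 w0=1 w3=1 w1=0 w2=0 w4=0
  Δ1: clk:1→0
  (1Δ to stable)
t=4 Δ0: clk=0 w0=1 w3=1 w1=0 w2=0 w4=0
  Δ1: clk:0→1
  Δ2: w4:0→1
  Δ3: w1:0→1
  (3Δ to stable)

yes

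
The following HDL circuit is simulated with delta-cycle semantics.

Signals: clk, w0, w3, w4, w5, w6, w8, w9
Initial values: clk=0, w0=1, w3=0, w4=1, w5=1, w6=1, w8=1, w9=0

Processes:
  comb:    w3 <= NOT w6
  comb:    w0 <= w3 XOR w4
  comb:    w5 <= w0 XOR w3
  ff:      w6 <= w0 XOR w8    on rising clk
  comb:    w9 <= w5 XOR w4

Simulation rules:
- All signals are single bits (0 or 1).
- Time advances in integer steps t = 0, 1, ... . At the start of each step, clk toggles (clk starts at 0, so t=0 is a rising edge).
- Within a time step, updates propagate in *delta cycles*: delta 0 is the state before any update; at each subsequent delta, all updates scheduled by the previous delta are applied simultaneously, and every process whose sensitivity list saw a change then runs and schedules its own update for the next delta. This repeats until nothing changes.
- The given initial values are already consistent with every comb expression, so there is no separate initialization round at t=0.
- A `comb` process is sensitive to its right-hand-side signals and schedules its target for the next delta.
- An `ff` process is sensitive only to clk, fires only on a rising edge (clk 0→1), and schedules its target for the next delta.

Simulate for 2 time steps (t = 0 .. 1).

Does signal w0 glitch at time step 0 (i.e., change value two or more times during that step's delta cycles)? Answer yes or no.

[bits: w0,w6,w8,clk,w5,w4,w3,w9]
t=0: Δ0=11101100 Δ1=11111100 Δ2=10111100 Δ3=10111110 Δ4=00110110 Δ5=00111111 Δ6=00111110 | 6Δ
t=1: Δ0=00111110 Δ1=00101110 | 1Δ

no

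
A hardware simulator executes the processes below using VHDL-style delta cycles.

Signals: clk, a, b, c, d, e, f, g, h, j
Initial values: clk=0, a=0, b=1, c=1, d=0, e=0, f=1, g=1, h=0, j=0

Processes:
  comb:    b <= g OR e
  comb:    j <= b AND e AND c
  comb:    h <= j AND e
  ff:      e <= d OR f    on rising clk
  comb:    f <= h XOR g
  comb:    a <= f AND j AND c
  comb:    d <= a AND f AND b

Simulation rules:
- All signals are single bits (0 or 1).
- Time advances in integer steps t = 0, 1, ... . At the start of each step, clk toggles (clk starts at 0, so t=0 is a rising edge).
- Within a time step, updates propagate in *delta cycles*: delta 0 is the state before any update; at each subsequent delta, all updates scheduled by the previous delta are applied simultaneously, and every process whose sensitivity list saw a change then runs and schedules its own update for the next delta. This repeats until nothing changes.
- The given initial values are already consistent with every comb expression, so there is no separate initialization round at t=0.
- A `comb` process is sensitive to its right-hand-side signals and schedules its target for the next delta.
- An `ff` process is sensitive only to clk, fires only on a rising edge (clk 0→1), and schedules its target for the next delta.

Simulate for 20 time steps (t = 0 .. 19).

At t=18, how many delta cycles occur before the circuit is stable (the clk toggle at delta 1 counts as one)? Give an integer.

t0.Δ0 g=1 a=0 clk=0 e=0 c=1 f=1 j=0 h=0 b=1 d=0
t0.Δ1 g=1 a=0 clk=1 e=0 c=1 f=1 j=0 h=0 b=1 d=0
t0.Δ2 g=1 a=0 clk=1 e=1 c=1 f=1 j=0 h=0 b=1 d=0
t0.Δ3 g=1 a=0 clk=1 e=1 c=1 f=1 j=1 h=0 b=1 d=0
t0.Δ4 g=1 a=1 clk=1 e=1 c=1 f=1 j=1 h=1 b=1 d=0
t0.Δ5 g=1 a=1 clk=1 e=1 c=1 f=0 j=1 h=1 b=1 d=1
t0.Δ6 g=1 a=0 clk=1 e=1 c=1 f=0 j=1 h=1 b=1 d=0
t1.Δ0 g=1 a=0 clk=1 e=1 c=1 f=0 j=1 h=1 b=1 d=0
t1.Δ1 g=1 a=0 clk=0 e=1 c=1 f=0 j=1 h=1 b=1 d=0
t2.Δ0 g=1 a=0 clk=0 e=1 c=1 f=0 j=1 h=1 b=1 d=0
t2.Δ1 g=1 a=0 clk=1 e=1 c=1 f=0 j=1 h=1 b=1 d=0
t2.Δ2 g=1 a=0 clk=1 e=0 c=1 f=0 j=1 h=1 b=1 d=0
t2.Δ3 g=1 a=0 clk=1 e=0 c=1 f=0 j=0 h=0 b=1 d=0
t2.Δ4 g=1 a=0 clk=1 e=0 c=1 f=1 j=0 h=0 b=1 d=0
t3.Δ0 g=1 a=0 clk=1 e=0 c=1 f=1 j=0 h=0 b=1 d=0
t3.Δ1 g=1 a=0 clk=0 e=0 c=1 f=1 j=0 h=0 b=1 d=0
t4.Δ0 g=1 a=0 clk=0 e=0 c=1 f=1 j=0 h=0 b=1 d=0
t4.Δ1 g=1 a=0 clk=1 e=0 c=1 f=1 j=0 h=0 b=1 d=0
t4.Δ2 g=1 a=0 clk=1 e=1 c=1 f=1 j=0 h=0 b=1 d=0
t4.Δ3 g=1 a=0 clk=1 e=1 c=1 f=1 j=1 h=0 b=1 d=0
t4.Δ4 g=1 a=1 clk=1 e=1 c=1 f=1 j=1 h=1 b=1 d=0
t4.Δ5 g=1 a=1 clk=1 e=1 c=1 f=0 j=1 h=1 b=1 d=1
t4.Δ6 g=1 a=0 clk=1 e=1 c=1 f=0 j=1 h=1 b=1 d=0
t5.Δ0 g=1 a=0 clk=1 e=1 c=1 f=0 j=1 h=1 b=1 d=0
t5.Δ1 g=1 a=0 clk=0 e=1 c=1 f=0 j=1 h=1 b=1 d=0
t6.Δ0 g=1 a=0 clk=0 e=1 c=1 f=0 j=1 h=1 b=1 d=0
t6.Δ1 g=1 a=0 clk=1 e=1 c=1 f=0 j=1 h=1 b=1 d=0
t6.Δ2 g=1 a=0 clk=1 e=0 c=1 f=0 j=1 h=1 b=1 d=0
t6.Δ3 g=1 a=0 clk=1 e=0 c=1 f=0 j=0 h=0 b=1 d=0
t6.Δ4 g=1 a=0 clk=1 e=0 c=1 f=1 j=0 h=0 b=1 d=0
t7.Δ0 g=1 a=0 clk=1 e=0 c=1 f=1 j=0 h=0 b=1 d=0
t7.Δ1 g=1 a=0 clk=0 e=0 c=1 f=1 j=0 h=0 b=1 d=0
t8.Δ0 g=1 a=0 clk=0 e=0 c=1 f=1 j=0 h=0 b=1 d=0
t8.Δ1 g=1 a=0 clk=1 e=0 c=1 f=1 j=0 h=0 b=1 d=0
t8.Δ2 g=1 a=0 clk=1 e=1 c=1 f=1 j=0 h=0 b=1 d=0
t8.Δ3 g=1 a=0 clk=1 e=1 c=1 f=1 j=1 h=0 b=1 d=0
t8.Δ4 g=1 a=1 clk=1 e=1 c=1 f=1 j=1 h=1 b=1 d=0
t8.Δ5 g=1 a=1 clk=1 e=1 c=1 f=0 j=1 h=1 b=1 d=1
t8.Δ6 g=1 a=0 clk=1 e=1 c=1 f=0 j=1 h=1 b=1 d=0
t9.Δ0 g=1 a=0 clk=1 e=1 c=1 f=0 j=1 h=1 b=1 d=0
t9.Δ1 g=1 a=0 clk=0 e=1 c=1 f=0 j=1 h=1 b=1 d=0
t10.Δ0 g=1 a=0 clk=0 e=1 c=1 f=0 j=1 h=1 b=1 d=0
t10.Δ1 g=1 a=0 clk=1 e=1 c=1 f=0 j=1 h=1 b=1 d=0
t10.Δ2 g=1 a=0 clk=1 e=0 c=1 f=0 j=1 h=1 b=1 d=0
t10.Δ3 g=1 a=0 clk=1 e=0 c=1 f=0 j=0 h=0 b=1 d=0
t10.Δ4 g=1 a=0 clk=1 e=0 c=1 f=1 j=0 h=0 b=1 d=0
t11.Δ0 g=1 a=0 clk=1 e=0 c=1 f=1 j=0 h=0 b=1 d=0
t11.Δ1 g=1 a=0 clk=0 e=0 c=1 f=1 j=0 h=0 b=1 d=0
t12.Δ0 g=1 a=0 clk=0 e=0 c=1 f=1 j=0 h=0 b=1 d=0
t12.Δ1 g=1 a=0 clk=1 e=0 c=1 f=1 j=0 h=0 b=1 d=0
t12.Δ2 g=1 a=0 clk=1 e=1 c=1 f=1 j=0 h=0 b=1 d=0
t12.Δ3 g=1 a=0 clk=1 e=1 c=1 f=1 j=1 h=0 b=1 d=0
t12.Δ4 g=1 a=1 clk=1 e=1 c=1 f=1 j=1 h=1 b=1 d=0
t12.Δ5 g=1 a=1 clk=1 e=1 c=1 f=0 j=1 h=1 b=1 d=1
t12.Δ6 g=1 a=0 clk=1 e=1 c=1 f=0 j=1 h=1 b=1 d=0
t13.Δ0 g=1 a=0 clk=1 e=1 c=1 f=0 j=1 h=1 b=1 d=0
t13.Δ1 g=1 a=0 clk=0 e=1 c=1 f=0 j=1 h=1 b=1 d=0
t14.Δ0 g=1 a=0 clk=0 e=1 c=1 f=0 j=1 h=1 b=1 d=0
t14.Δ1 g=1 a=0 clk=1 e=1 c=1 f=0 j=1 h=1 b=1 d=0
t14.Δ2 g=1 a=0 clk=1 e=0 c=1 f=0 j=1 h=1 b=1 d=0
t14.Δ3 g=1 a=0 clk=1 e=0 c=1 f=0 j=0 h=0 b=1 d=0
t14.Δ4 g=1 a=0 clk=1 e=0 c=1 f=1 j=0 h=0 b=1 d=0
t15.Δ0 g=1 a=0 clk=1 e=0 c=1 f=1 j=0 h=0 b=1 d=0
t15.Δ1 g=1 a=0 clk=0 e=0 c=1 f=1 j=0 h=0 b=1 d=0
t16.Δ0 g=1 a=0 clk=0 e=0 c=1 f=1 j=0 h=0 b=1 d=0
t16.Δ1 g=1 a=0 clk=1 e=0 c=1 f=1 j=0 h=0 b=1 d=0
t16.Δ2 g=1 a=0 clk=1 e=1 c=1 f=1 j=0 h=0 b=1 d=0
t16.Δ3 g=1 a=0 clk=1 e=1 c=1 f=1 j=1 h=0 b=1 d=0
t16.Δ4 g=1 a=1 clk=1 e=1 c=1 f=1 j=1 h=1 b=1 d=0
t16.Δ5 g=1 a=1 clk=1 e=1 c=1 f=0 j=1 h=1 b=1 d=1
t16.Δ6 g=1 a=0 clk=1 e=1 c=1 f=0 j=1 h=1 b=1 d=0
t17.Δ0 g=1 a=0 clk=1 e=1 c=1 f=0 j=1 h=1 b=1 d=0
t17.Δ1 g=1 a=0 clk=0 e=1 c=1 f=0 j=1 h=1 b=1 d=0
t18.Δ0 g=1 a=0 clk=0 e=1 c=1 f=0 j=1 h=1 b=1 d=0
t18.Δ1 g=1 a=0 clk=1 e=1 c=1 f=0 j=1 h=1 b=1 d=0
t18.Δ2 g=1 a=0 clk=1 e=0 c=1 f=0 j=1 h=1 b=1 d=0
t18.Δ3 g=1 a=0 clk=1 e=0 c=1 f=0 j=0 h=0 b=1 d=0
t18.Δ4 g=1 a=0 clk=1 e=0 c=1 f=1 j=0 h=0 b=1 d=0
t19.Δ0 g=1 a=0 clk=1 e=0 c=1 f=1 j=0 h=0 b=1 d=0
t19.Δ1 g=1 a=0 clk=0 e=0 c=1 f=1 j=0 h=0 b=1 d=0

4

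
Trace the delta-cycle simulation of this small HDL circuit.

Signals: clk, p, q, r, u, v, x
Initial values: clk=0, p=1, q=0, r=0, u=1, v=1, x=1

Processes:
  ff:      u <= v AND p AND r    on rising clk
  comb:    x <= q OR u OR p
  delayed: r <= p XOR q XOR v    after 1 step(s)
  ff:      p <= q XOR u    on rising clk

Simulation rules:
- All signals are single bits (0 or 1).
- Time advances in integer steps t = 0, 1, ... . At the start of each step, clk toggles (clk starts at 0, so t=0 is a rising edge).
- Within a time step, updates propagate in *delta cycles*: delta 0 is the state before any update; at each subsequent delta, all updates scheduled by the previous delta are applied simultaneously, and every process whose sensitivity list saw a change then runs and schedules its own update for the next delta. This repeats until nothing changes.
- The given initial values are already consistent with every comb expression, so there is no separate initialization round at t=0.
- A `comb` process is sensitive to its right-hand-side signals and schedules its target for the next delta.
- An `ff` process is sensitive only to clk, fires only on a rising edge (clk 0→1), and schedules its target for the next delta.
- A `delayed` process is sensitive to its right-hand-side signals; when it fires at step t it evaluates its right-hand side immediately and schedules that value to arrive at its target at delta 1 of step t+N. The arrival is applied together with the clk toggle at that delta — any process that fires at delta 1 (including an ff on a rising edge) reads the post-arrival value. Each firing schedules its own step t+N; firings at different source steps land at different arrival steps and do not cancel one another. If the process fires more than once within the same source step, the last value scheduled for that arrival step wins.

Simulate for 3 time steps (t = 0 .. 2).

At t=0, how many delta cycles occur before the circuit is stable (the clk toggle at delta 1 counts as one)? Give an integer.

2

t=0 Δ0: v=1 clk=0 r=0 p=1 u=1 x=1 q=0
  Δ1: clk:0→1
  Δ2: u:1→0
  (2Δ to stable)
t=1 Δ0: v=1 clk=1 r=0 p=1 u=0 x=1 q=0
  Δ1: clk:1→0
  (1Δ to stable)
t=2 Δ0: v=1 clk=0 r=0 p=1 u=0 x=1 q=0
  Δ1: clk:0→1
  Δ2: p:1→0
  Δ3: x:1→0
  (3Δ to stable)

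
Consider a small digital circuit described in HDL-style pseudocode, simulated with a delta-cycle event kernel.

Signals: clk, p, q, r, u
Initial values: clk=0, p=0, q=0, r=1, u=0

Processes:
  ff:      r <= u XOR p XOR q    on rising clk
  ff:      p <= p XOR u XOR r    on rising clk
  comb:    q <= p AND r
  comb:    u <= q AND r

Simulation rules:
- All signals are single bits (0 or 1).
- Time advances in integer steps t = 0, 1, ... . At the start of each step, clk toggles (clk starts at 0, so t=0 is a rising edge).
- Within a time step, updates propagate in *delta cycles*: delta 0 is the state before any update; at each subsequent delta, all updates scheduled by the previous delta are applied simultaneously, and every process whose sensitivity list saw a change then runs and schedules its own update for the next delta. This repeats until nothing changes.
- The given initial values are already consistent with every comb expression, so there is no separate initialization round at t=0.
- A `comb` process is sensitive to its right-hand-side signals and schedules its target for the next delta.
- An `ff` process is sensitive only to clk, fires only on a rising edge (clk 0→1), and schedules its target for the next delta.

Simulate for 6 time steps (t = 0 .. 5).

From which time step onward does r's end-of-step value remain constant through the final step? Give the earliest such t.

2

t=0 Δ0: p=0 q=0 clk=0 u=0 r=1
  Δ1: clk:0→1
  Δ2: p:0→1, r:1→0
  (2Δ to stable)
t=1 Δ0: p=1 q=0 clk=1 u=0 r=0
  Δ1: clk:1→0
  (1Δ to stable)
t=2 Δ0: p=1 q=0 clk=0 u=0 r=0
  Δ1: clk:0→1
  Δ2: r:0→1
  Δ3: q:0→1
  Δ4: u:0→1
  (4Δ to stable)
t=3 Δ0: p=1 q=1 clk=1 u=1 r=1
  Δ1: clk:1→0
  (1Δ to stable)
t=4 Δ0: p=1 q=1 clk=0 u=1 r=1
  Δ1: clk:0→1
  (1Δ to stable)
t=5 Δ0: p=1 q=1 clk=1 u=1 r=1
  Δ1: clk:1→0
  (1Δ to stable)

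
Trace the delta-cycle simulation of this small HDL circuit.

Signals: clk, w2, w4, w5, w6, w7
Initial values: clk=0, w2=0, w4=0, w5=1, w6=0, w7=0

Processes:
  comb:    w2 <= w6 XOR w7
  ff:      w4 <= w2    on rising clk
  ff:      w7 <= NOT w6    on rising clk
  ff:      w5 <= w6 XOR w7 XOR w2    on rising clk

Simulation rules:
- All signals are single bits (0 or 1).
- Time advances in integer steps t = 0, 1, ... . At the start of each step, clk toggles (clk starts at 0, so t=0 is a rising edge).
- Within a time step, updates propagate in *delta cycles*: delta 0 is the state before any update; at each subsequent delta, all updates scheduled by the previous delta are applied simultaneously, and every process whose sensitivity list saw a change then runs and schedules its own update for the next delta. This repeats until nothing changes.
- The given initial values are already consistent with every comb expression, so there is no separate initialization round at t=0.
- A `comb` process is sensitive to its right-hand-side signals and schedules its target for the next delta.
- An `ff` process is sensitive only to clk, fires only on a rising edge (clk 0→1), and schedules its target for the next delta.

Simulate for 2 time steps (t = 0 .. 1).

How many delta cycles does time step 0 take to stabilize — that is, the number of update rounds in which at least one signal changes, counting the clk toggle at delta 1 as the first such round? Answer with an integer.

3

[bits: w5,w6,w4,w2,w7,clk]
t=0: Δ0=100000 Δ1=100001 Δ2=000011 Δ3=000111 | 3Δ
t=1: Δ0=000111 Δ1=000110 | 1Δ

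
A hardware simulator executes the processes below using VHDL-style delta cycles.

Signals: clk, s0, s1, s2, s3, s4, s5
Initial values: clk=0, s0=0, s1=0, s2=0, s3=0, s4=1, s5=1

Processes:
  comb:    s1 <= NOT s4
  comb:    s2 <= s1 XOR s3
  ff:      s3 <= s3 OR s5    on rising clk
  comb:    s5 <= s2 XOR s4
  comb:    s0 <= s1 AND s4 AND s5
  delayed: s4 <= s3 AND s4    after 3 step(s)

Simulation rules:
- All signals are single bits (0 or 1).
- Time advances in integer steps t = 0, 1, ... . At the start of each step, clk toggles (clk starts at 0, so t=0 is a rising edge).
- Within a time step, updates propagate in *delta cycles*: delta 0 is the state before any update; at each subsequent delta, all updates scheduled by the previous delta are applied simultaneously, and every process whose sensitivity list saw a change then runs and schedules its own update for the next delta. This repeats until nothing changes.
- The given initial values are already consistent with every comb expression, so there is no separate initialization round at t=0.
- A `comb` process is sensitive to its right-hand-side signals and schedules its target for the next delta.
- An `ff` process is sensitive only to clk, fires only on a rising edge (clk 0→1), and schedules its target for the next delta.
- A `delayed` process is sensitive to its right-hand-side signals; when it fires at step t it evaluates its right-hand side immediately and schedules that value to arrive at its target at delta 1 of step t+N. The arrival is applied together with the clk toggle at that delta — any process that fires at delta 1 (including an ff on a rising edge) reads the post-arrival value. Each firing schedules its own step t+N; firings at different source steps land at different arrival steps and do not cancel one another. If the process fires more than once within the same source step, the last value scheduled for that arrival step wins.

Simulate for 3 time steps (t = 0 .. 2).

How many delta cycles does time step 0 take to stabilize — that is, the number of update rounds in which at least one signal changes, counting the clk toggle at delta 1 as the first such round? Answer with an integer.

4

t0.Δ0 s4=1 s2=0 s1=0 s3=0 s0=0 s5=1 clk=0
t0.Δ1 s4=1 s2=0 s1=0 s3=0 s0=0 s5=1 clk=1
t0.Δ2 s4=1 s2=0 s1=0 s3=1 s0=0 s5=1 clk=1
t0.Δ3 s4=1 s2=1 s1=0 s3=1 s0=0 s5=1 clk=1
t0.Δ4 s4=1 s2=1 s1=0 s3=1 s0=0 s5=0 clk=1
t1.Δ0 s4=1 s2=1 s1=0 s3=1 s0=0 s5=0 clk=1
t1.Δ1 s4=1 s2=1 s1=0 s3=1 s0=0 s5=0 clk=0
t2.Δ0 s4=1 s2=1 s1=0 s3=1 s0=0 s5=0 clk=0
t2.Δ1 s4=1 s2=1 s1=0 s3=1 s0=0 s5=0 clk=1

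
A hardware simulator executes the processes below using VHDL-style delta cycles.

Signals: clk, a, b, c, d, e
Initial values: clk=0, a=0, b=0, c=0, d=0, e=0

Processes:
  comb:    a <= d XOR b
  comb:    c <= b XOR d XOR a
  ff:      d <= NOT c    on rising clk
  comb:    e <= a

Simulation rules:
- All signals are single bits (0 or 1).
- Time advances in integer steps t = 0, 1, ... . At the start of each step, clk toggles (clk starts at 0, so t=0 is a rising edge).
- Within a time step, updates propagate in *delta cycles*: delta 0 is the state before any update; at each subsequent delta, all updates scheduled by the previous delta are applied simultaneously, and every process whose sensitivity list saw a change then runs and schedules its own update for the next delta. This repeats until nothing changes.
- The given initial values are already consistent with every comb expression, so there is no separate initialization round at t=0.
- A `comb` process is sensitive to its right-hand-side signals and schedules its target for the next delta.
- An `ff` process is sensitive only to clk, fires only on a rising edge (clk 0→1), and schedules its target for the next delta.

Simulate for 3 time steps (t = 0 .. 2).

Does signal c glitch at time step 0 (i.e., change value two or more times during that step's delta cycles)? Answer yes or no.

yes

[bits: c,clk,a,d,b,e]
t=0: Δ0=000000 Δ1=010000 Δ2=010100 Δ3=111100 Δ4=011101 | 4Δ
t=1: Δ0=011101 Δ1=001101 | 1Δ
t=2: Δ0=001101 Δ1=011101 | 1Δ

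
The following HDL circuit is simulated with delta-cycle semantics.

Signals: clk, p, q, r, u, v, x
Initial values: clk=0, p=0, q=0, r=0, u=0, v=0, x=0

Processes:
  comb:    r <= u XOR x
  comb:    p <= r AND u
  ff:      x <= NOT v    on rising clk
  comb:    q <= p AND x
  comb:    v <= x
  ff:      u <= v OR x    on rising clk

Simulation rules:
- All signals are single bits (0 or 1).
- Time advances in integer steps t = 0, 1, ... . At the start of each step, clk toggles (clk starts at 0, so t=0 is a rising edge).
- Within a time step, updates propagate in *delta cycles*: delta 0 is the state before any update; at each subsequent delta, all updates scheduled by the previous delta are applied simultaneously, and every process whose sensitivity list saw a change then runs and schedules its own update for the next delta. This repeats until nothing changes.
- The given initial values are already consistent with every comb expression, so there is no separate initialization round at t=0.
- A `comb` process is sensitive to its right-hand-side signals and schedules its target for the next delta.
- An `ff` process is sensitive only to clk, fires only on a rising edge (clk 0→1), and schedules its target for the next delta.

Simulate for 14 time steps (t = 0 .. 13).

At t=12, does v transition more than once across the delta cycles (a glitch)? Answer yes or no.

t0.Δ0 u=0 p=0 clk=0 r=0 v=0 q=0 x=0
t0.Δ1 u=0 p=0 clk=1 r=0 v=0 q=0 x=0
t0.Δ2 u=0 p=0 clk=1 r=0 v=0 q=0 x=1
t0.Δ3 u=0 p=0 clk=1 r=1 v=1 q=0 x=1
t1.Δ0 u=0 p=0 clk=1 r=1 v=1 q=0 x=1
t1.Δ1 u=0 p=0 clk=0 r=1 v=1 q=0 x=1
t2.Δ0 u=0 p=0 clk=0 r=1 v=1 q=0 x=1
t2.Δ1 u=0 p=0 clk=1 r=1 v=1 q=0 x=1
t2.Δ2 u=1 p=0 clk=1 r=1 v=1 q=0 x=0
t2.Δ3 u=1 p=1 clk=1 r=1 v=0 q=0 x=0
t3.Δ0 u=1 p=1 clk=1 r=1 v=0 q=0 x=0
t3.Δ1 u=1 p=1 clk=0 r=1 v=0 q=0 x=0
t4.Δ0 u=1 p=1 clk=0 r=1 v=0 q=0 x=0
t4.Δ1 u=1 p=1 clk=1 r=1 v=0 q=0 x=0
t4.Δ2 u=0 p=1 clk=1 r=1 v=0 q=0 x=1
t4.Δ3 u=0 p=0 clk=1 r=1 v=1 q=1 x=1
t4.Δ4 u=0 p=0 clk=1 r=1 v=1 q=0 x=1
t5.Δ0 u=0 p=0 clk=1 r=1 v=1 q=0 x=1
t5.Δ1 u=0 p=0 clk=0 r=1 v=1 q=0 x=1
t6.Δ0 u=0 p=0 clk=0 r=1 v=1 q=0 x=1
t6.Δ1 u=0 p=0 clk=1 r=1 v=1 q=0 x=1
t6.Δ2 u=1 p=0 clk=1 r=1 v=1 q=0 x=0
t6.Δ3 u=1 p=1 clk=1 r=1 v=0 q=0 x=0
t7.Δ0 u=1 p=1 clk=1 r=1 v=0 q=0 x=0
t7.Δ1 u=1 p=1 clk=0 r=1 v=0 q=0 x=0
t8.Δ0 u=1 p=1 clk=0 r=1 v=0 q=0 x=0
t8.Δ1 u=1 p=1 clk=1 r=1 v=0 q=0 x=0
t8.Δ2 u=0 p=1 clk=1 r=1 v=0 q=0 x=1
t8.Δ3 u=0 p=0 clk=1 r=1 v=1 q=1 x=1
t8.Δ4 u=0 p=0 clk=1 r=1 v=1 q=0 x=1
t9.Δ0 u=0 p=0 clk=1 r=1 v=1 q=0 x=1
t9.Δ1 u=0 p=0 clk=0 r=1 v=1 q=0 x=1
t10.Δ0 u=0 p=0 clk=0 r=1 v=1 q=0 x=1
t10.Δ1 u=0 p=0 clk=1 r=1 v=1 q=0 x=1
t10.Δ2 u=1 p=0 clk=1 r=1 v=1 q=0 x=0
t10.Δ3 u=1 p=1 clk=1 r=1 v=0 q=0 x=0
t11.Δ0 u=1 p=1 clk=1 r=1 v=0 q=0 x=0
t11.Δ1 u=1 p=1 clk=0 r=1 v=0 q=0 x=0
t12.Δ0 u=1 p=1 clk=0 r=1 v=0 q=0 x=0
t12.Δ1 u=1 p=1 clk=1 r=1 v=0 q=0 x=0
t12.Δ2 u=0 p=1 clk=1 r=1 v=0 q=0 x=1
t12.Δ3 u=0 p=0 clk=1 r=1 v=1 q=1 x=1
t12.Δ4 u=0 p=0 clk=1 r=1 v=1 q=0 x=1
t13.Δ0 u=0 p=0 clk=1 r=1 v=1 q=0 x=1
t13.Δ1 u=0 p=0 clk=0 r=1 v=1 q=0 x=1

no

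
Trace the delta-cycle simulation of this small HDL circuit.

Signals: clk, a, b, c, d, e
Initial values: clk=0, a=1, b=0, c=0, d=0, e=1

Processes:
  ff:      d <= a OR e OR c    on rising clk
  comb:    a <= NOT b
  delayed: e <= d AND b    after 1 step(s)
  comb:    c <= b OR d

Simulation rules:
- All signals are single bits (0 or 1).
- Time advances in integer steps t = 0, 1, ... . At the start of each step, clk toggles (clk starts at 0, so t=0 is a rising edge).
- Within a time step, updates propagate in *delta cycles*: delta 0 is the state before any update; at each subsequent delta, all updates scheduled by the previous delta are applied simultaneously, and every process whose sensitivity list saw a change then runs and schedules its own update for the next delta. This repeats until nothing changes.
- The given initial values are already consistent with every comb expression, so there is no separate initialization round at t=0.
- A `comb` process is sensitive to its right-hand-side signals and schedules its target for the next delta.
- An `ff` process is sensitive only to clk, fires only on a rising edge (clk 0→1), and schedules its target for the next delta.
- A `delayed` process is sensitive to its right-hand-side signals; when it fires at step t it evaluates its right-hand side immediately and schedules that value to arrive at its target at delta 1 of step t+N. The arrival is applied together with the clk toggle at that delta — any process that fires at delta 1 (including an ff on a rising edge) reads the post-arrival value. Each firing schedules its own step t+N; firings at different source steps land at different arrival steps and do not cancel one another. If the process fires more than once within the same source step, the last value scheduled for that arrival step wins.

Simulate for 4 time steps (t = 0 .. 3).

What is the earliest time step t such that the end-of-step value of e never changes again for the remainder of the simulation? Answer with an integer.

1

[bits: e,b,c,clk,a,d]
t=0: Δ0=100010 Δ1=100110 Δ2=100111 Δ3=101111 | 3Δ
t=1: Δ0=101111 Δ1=001011 | 1Δ
t=2: Δ0=001011 Δ1=001111 | 1Δ
t=3: Δ0=001111 Δ1=001011 | 1Δ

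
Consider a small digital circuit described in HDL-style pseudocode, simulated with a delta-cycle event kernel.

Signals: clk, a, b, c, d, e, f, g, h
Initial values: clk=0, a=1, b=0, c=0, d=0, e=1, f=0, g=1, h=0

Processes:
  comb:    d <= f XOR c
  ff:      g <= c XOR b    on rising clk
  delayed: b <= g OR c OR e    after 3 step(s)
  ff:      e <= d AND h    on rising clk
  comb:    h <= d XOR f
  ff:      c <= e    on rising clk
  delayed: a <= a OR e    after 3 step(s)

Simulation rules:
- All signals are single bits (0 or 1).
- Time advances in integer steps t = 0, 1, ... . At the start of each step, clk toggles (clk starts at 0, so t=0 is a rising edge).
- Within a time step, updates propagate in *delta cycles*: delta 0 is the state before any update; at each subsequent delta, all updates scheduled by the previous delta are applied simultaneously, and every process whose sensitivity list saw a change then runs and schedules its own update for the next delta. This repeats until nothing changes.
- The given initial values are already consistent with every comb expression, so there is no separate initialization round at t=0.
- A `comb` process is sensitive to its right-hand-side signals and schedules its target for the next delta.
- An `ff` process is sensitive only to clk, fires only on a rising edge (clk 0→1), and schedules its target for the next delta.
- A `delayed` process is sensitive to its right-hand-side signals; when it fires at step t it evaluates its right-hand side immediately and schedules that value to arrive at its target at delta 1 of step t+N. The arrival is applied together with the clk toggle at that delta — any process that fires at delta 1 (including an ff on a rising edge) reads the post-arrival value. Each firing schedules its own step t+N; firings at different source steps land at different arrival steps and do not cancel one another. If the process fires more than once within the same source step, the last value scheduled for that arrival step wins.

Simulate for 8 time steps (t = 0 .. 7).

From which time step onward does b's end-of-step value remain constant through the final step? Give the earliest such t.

3

[bits: a,clk,g,f,b,c,h,e,d]
t=0: Δ0=101000010 Δ1=111000010 Δ2=110001000 Δ3=110001001 Δ4=110001101 | 4Δ
t=1: Δ0=110001101 Δ1=100001101 | 1Δ
t=2: Δ0=100001101 Δ1=110001101 Δ2=111000111 Δ3=111000110 Δ4=111000010 | 4Δ
t=3: Δ0=111000010 Δ1=101010010 | 1Δ
t=4: Δ0=101010010 Δ1=111010010 Δ2=111011000 Δ3=111011001 Δ4=111011101 | 4Δ
t=5: Δ0=111011101 Δ1=101011101 | 1Δ
t=6: Δ0=101011101 Δ1=111011101 Δ2=110010111 Δ3=110010110 Δ4=110010010 | 4Δ
t=7: Δ0=110010010 Δ1=100010010 | 1Δ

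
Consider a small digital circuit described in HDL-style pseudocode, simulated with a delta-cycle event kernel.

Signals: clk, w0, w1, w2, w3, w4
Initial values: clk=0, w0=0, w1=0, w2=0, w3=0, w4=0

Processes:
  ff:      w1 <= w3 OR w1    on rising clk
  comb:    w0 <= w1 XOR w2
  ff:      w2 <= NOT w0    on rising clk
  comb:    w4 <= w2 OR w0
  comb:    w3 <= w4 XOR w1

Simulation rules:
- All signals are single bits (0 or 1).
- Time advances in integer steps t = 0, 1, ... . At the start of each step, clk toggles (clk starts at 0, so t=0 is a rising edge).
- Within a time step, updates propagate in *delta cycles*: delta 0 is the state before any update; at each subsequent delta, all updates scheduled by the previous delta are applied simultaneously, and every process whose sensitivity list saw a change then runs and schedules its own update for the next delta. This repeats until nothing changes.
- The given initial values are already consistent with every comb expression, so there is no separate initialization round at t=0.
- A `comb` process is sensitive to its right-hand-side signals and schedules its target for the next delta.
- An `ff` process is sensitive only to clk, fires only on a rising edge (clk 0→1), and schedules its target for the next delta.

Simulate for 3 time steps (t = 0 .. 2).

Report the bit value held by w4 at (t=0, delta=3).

1

t=0 Δ0: w4=0 w2=0 w1=0 w3=0 clk=0 w0=0
  Δ1: clk:0→1
  Δ2: w2:0→1
  Δ3: w4:0→1, w0:0→1
  Δ4: w3:0→1
  (4Δ to stable)
t=1 Δ0: w4=1 w2=1 w1=0 w3=1 clk=1 w0=1
  Δ1: clk:1→0
  (1Δ to stable)
t=2 Δ0: w4=1 w2=1 w1=0 w3=1 clk=0 w0=1
  Δ1: clk:0→1
  Δ2: w2:1→0, w1:0→1
  Δ3: w3:1→0
  (3Δ to stable)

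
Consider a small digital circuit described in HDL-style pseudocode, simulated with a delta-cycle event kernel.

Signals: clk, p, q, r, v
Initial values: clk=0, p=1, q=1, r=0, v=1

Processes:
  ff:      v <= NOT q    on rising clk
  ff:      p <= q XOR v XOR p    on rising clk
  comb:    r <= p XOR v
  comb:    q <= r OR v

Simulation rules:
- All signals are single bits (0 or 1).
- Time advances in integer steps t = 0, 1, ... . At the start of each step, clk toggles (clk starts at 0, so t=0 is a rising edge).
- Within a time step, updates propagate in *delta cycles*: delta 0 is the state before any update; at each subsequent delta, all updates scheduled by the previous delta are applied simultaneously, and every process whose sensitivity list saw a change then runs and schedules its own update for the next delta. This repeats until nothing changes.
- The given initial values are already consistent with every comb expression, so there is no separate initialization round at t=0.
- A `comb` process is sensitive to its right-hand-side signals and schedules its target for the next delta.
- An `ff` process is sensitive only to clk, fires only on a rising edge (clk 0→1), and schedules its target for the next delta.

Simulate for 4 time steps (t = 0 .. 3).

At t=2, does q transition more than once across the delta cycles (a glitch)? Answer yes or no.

t=0 Δ0: r=0 q=1 v=1 p=1 clk=0
  Δ1: clk:0→1
  Δ2: v:1→0
  Δ3: r:0→1, q:1→0
  Δ4: q:0→1
  (4Δ to stable)
t=1 Δ0: r=1 q=1 v=0 p=1 clk=1
  Δ1: clk:1→0
  (1Δ to stable)
t=2 Δ0: r=1 q=1 v=0 p=1 clk=0
  Δ1: clk:0→1
  Δ2: p:1→0
  Δ3: r:1→0
  Δ4: q:1→0
  (4Δ to stable)
t=3 Δ0: r=0 q=0 v=0 p=0 clk=1
  Δ1: clk:1→0
  (1Δ to stable)

no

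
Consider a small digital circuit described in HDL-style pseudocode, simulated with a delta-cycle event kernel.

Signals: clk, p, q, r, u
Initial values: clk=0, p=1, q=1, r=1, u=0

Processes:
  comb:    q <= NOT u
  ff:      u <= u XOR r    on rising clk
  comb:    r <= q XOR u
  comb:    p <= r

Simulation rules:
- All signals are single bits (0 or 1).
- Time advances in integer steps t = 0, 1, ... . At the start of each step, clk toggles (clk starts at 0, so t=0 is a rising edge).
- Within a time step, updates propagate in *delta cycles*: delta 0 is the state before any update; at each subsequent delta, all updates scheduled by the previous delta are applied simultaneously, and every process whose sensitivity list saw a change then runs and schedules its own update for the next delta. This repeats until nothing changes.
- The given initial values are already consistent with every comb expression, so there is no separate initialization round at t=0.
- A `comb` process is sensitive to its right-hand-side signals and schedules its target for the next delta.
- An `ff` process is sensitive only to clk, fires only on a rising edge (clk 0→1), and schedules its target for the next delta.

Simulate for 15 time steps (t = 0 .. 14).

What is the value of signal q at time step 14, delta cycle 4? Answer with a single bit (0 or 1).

t0.Δ0 p=1 u=0 r=1 clk=0 q=1
t0.Δ1 p=1 u=0 r=1 clk=1 q=1
t0.Δ2 p=1 u=1 r=1 clk=1 q=1
t0.Δ3 p=1 u=1 r=0 clk=1 q=0
t0.Δ4 p=0 u=1 r=1 clk=1 q=0
t0.Δ5 p=1 u=1 r=1 clk=1 q=0
t1.Δ0 p=1 u=1 r=1 clk=1 q=0
t1.Δ1 p=1 u=1 r=1 clk=0 q=0
t2.Δ0 p=1 u=1 r=1 clk=0 q=0
t2.Δ1 p=1 u=1 r=1 clk=1 q=0
t2.Δ2 p=1 u=0 r=1 clk=1 q=0
t2.Δ3 p=1 u=0 r=0 clk=1 q=1
t2.Δ4 p=0 u=0 r=1 clk=1 q=1
t2.Δ5 p=1 u=0 r=1 clk=1 q=1
t3.Δ0 p=1 u=0 r=1 clk=1 q=1
t3.Δ1 p=1 u=0 r=1 clk=0 q=1
t4.Δ0 p=1 u=0 r=1 clk=0 q=1
t4.Δ1 p=1 u=0 r=1 clk=1 q=1
t4.Δ2 p=1 u=1 r=1 clk=1 q=1
t4.Δ3 p=1 u=1 r=0 clk=1 q=0
t4.Δ4 p=0 u=1 r=1 clk=1 q=0
t4.Δ5 p=1 u=1 r=1 clk=1 q=0
t5.Δ0 p=1 u=1 r=1 clk=1 q=0
t5.Δ1 p=1 u=1 r=1 clk=0 q=0
t6.Δ0 p=1 u=1 r=1 clk=0 q=0
t6.Δ1 p=1 u=1 r=1 clk=1 q=0
t6.Δ2 p=1 u=0 r=1 clk=1 q=0
t6.Δ3 p=1 u=0 r=0 clk=1 q=1
t6.Δ4 p=0 u=0 r=1 clk=1 q=1
t6.Δ5 p=1 u=0 r=1 clk=1 q=1
t7.Δ0 p=1 u=0 r=1 clk=1 q=1
t7.Δ1 p=1 u=0 r=1 clk=0 q=1
t8.Δ0 p=1 u=0 r=1 clk=0 q=1
t8.Δ1 p=1 u=0 r=1 clk=1 q=1
t8.Δ2 p=1 u=1 r=1 clk=1 q=1
t8.Δ3 p=1 u=1 r=0 clk=1 q=0
t8.Δ4 p=0 u=1 r=1 clk=1 q=0
t8.Δ5 p=1 u=1 r=1 clk=1 q=0
t9.Δ0 p=1 u=1 r=1 clk=1 q=0
t9.Δ1 p=1 u=1 r=1 clk=0 q=0
t10.Δ0 p=1 u=1 r=1 clk=0 q=0
t10.Δ1 p=1 u=1 r=1 clk=1 q=0
t10.Δ2 p=1 u=0 r=1 clk=1 q=0
t10.Δ3 p=1 u=0 r=0 clk=1 q=1
t10.Δ4 p=0 u=0 r=1 clk=1 q=1
t10.Δ5 p=1 u=0 r=1 clk=1 q=1
t11.Δ0 p=1 u=0 r=1 clk=1 q=1
t11.Δ1 p=1 u=0 r=1 clk=0 q=1
t12.Δ0 p=1 u=0 r=1 clk=0 q=1
t12.Δ1 p=1 u=0 r=1 clk=1 q=1
t12.Δ2 p=1 u=1 r=1 clk=1 q=1
t12.Δ3 p=1 u=1 r=0 clk=1 q=0
t12.Δ4 p=0 u=1 r=1 clk=1 q=0
t12.Δ5 p=1 u=1 r=1 clk=1 q=0
t13.Δ0 p=1 u=1 r=1 clk=1 q=0
t13.Δ1 p=1 u=1 r=1 clk=0 q=0
t14.Δ0 p=1 u=1 r=1 clk=0 q=0
t14.Δ1 p=1 u=1 r=1 clk=1 q=0
t14.Δ2 p=1 u=0 r=1 clk=1 q=0
t14.Δ3 p=1 u=0 r=0 clk=1 q=1
t14.Δ4 p=0 u=0 r=1 clk=1 q=1
t14.Δ5 p=1 u=0 r=1 clk=1 q=1

1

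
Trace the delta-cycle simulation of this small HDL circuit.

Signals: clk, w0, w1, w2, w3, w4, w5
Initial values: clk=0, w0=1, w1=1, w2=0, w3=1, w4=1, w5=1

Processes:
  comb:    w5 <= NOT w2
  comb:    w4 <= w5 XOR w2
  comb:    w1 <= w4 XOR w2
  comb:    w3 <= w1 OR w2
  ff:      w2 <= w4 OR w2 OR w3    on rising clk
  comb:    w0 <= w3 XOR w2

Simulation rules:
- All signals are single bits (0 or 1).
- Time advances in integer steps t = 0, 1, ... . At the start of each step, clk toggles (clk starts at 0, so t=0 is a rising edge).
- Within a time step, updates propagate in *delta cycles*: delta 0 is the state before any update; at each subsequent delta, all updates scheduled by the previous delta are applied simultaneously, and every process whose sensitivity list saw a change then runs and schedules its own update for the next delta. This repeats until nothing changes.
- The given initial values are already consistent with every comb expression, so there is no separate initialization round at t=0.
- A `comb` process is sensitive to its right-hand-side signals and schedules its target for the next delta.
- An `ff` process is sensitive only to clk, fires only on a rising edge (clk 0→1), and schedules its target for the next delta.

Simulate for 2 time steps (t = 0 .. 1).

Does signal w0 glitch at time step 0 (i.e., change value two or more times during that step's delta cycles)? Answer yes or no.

t=0 Δ0: clk=0 w0=1 w1=1 w5=1 w2=0 w3=1 w4=1
  Δ1: clk:0→1
  Δ2: w2:0→1
  Δ3: w0:1→0, w1:1→0, w5:1→0, w4:1→0
  Δ4: w1:0→1, w4:0→1
  Δ5: w1:1→0
  (5Δ to stable)
t=1 Δ0: clk=1 w0=0 w1=0 w5=0 w2=1 w3=1 w4=1
  Δ1: clk:1→0
  (1Δ to stable)

no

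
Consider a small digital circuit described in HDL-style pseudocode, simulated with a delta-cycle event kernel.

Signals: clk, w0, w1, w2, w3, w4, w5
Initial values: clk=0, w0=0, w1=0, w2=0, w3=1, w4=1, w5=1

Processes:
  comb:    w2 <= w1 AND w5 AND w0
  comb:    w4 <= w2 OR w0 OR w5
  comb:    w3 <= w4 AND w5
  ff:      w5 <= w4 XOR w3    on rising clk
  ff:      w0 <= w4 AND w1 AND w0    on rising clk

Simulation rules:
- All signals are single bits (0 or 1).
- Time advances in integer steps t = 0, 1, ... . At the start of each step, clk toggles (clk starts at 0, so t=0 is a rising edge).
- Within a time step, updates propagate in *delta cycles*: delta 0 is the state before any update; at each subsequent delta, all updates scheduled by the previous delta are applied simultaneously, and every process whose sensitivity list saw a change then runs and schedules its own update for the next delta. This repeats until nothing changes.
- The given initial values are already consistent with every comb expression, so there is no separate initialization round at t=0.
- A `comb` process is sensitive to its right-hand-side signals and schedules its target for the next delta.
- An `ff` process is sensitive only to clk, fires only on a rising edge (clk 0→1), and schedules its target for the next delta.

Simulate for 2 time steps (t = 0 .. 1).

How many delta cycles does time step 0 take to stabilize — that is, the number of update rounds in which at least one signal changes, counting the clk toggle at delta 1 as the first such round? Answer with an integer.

t0.Δ0 w4=1 w3=1 clk=0 w2=0 w5=1 w0=0 w1=0
t0.Δ1 w4=1 w3=1 clk=1 w2=0 w5=1 w0=0 w1=0
t0.Δ2 w4=1 w3=1 clk=1 w2=0 w5=0 w0=0 w1=0
t0.Δ3 w4=0 w3=0 clk=1 w2=0 w5=0 w0=0 w1=0
t1.Δ0 w4=0 w3=0 clk=1 w2=0 w5=0 w0=0 w1=0
t1.Δ1 w4=0 w3=0 clk=0 w2=0 w5=0 w0=0 w1=0

3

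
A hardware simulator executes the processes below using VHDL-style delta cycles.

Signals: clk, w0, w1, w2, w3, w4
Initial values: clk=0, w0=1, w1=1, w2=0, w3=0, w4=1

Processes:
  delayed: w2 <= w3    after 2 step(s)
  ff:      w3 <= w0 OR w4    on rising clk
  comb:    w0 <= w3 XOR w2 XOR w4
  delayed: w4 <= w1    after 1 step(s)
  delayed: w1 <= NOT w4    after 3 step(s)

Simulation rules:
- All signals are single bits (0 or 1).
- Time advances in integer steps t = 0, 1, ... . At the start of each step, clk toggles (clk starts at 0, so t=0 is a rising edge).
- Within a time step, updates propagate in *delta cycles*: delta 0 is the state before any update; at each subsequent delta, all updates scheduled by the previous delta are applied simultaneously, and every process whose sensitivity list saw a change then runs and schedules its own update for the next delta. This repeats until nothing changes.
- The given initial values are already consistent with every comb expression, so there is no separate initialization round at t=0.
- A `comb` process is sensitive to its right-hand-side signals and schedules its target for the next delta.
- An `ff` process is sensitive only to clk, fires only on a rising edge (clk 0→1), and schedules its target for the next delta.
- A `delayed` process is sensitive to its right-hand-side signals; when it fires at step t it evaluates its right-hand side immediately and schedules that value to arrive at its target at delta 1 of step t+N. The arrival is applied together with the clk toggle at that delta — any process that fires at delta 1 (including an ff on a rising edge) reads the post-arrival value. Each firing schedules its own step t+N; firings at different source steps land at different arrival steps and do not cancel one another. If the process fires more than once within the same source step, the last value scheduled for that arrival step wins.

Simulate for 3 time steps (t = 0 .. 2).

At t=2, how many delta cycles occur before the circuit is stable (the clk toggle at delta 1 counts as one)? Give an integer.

[bits: w3,clk,w4,w0,w1,w2]
t=0: Δ0=001110 Δ1=011110 Δ2=111110 Δ3=111010 | 3Δ
t=1: Δ0=111010 Δ1=101010 | 1Δ
t=2: Δ0=101010 Δ1=111011 Δ2=111111 | 2Δ

2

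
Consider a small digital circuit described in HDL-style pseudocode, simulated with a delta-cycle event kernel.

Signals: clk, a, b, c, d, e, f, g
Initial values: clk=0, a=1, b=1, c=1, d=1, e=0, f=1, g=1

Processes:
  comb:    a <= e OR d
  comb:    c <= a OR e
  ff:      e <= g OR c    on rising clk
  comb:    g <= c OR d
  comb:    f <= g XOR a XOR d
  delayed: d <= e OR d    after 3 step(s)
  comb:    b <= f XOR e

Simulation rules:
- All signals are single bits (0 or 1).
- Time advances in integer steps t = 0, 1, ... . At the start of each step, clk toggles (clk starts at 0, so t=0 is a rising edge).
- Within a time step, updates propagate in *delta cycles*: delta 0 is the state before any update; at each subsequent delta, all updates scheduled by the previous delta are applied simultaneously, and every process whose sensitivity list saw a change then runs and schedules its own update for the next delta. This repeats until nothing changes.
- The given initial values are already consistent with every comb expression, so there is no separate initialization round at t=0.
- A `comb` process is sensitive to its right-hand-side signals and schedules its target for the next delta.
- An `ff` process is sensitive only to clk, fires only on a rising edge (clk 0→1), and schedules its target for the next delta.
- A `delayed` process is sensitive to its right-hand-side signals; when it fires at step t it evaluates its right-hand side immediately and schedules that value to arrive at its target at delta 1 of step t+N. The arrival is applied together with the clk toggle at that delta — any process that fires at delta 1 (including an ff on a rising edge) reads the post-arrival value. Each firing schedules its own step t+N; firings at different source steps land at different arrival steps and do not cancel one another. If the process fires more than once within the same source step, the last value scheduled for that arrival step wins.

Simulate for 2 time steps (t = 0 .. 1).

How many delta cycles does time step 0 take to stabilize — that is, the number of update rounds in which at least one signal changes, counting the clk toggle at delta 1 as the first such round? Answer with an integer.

[bits: clk,b,a,f,d,e,g,c]
t=0: Δ0=01111011 Δ1=11111011 Δ2=11111111 Δ3=10111111 | 3Δ
t=1: Δ0=10111111 Δ1=00111111 | 1Δ

3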